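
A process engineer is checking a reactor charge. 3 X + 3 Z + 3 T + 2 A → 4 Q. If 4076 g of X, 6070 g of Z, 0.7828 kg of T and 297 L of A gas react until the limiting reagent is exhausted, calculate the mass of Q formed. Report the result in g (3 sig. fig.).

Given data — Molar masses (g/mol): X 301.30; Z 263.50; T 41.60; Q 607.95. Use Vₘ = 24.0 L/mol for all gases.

n(X) = 4076 / 301.30 = 13.53 mol
n(Z) = 6070 / 263.50 = 23.04 mol
n(T) = 0.7828×1000 / 41.60 = 18.82 mol
n(A) = 297.0 / 24.0 = 12.38 mol
n/ν → X: 4.510, Z: 7.680, T: 6.273, A: 6.190; X is limiting.
n(Q) = (4/3) × 13.53 = 18.04 mol
mass = 18.04 × 607.95 = 10970 g

11000 g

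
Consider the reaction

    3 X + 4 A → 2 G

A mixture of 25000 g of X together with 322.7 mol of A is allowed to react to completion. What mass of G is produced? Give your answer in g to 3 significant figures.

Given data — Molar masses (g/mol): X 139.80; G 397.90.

n(X) = 25000 / 139.80 = 178.8 mol
n(A) = 322.7 mol
n/ν for X = 178.8/3 = 59.60
n/ν for A = 322.7/4 = 80.68
Smallest n/ν is X → limiting reagent.
n(G) = (2/3) × 178.8 = 119.2 mol
mass = 119.2 × 397.90 = 47430 g

47400 g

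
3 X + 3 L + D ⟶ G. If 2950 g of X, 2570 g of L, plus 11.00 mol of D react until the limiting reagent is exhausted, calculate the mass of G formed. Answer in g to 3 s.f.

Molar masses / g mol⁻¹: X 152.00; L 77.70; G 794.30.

5140 g

n(X) = 2950 / 152.00 = 19.41 mol
n(L) = 2570 / 77.70 = 33.08 mol
n(D) = 11.00 mol
n/ν for X = 19.41/3 = 6.470
n/ν for L = 33.08/3 = 11.03
n/ν for D = 11.00/1 = 11.00
Smallest n/ν is X → limiting reagent.
n(G) = (1/3) × 19.41 = 6.470 mol
mass = 6.470 × 794.30 = 5139 g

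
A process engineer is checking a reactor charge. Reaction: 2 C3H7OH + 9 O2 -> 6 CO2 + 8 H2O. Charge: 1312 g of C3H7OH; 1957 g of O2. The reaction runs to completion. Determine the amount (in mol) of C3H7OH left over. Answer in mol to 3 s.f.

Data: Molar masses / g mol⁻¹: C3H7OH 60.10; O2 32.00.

8.24 mol

n(C3H7OH) = 1312 / 60.10 = 21.83 mol
n(O2) = 1957 / 32.00 = 61.16 mol
n/ν for C3H7OH = 21.83/2 = 10.92
n/ν for O2 = 61.16/9 = 6.796
Smallest n/ν is O2 → limiting reagent.
C3H7OH consumed = (2/9) × 61.16 = 13.59 mol
C3H7OH remaining = 21.83 − 13.59 = 8.240 mol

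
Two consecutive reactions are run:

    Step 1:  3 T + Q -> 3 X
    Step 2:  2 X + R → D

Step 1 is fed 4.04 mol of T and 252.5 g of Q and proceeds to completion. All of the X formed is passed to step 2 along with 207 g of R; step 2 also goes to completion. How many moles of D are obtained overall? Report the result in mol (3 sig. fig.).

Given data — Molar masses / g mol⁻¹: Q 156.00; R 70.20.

2.02 mol

Step 1:
n(T) = 4.040 mol
n(Q) = 252.5 / 156.00 = 1.619 mol
n/ν for T = 4.040/3 = 1.347
n/ν for Q = 1.619/1 = 1.619
Smallest n/ν is T → limiting reagent.
n(X) produced = (3/3) × 4.040 = 4.040 mol
Step 2:
n(X) available = 4.040 mol
n(R) = 207.0 / 70.20 = 2.949 mol
n/ν for X = 4.040/2 = 2.020
n/ν for R = 2.949/1 = 2.949
Smallest n/ν is X → limiting reagent.
n(D) = (1/2) × 4.040 = 2.020 mol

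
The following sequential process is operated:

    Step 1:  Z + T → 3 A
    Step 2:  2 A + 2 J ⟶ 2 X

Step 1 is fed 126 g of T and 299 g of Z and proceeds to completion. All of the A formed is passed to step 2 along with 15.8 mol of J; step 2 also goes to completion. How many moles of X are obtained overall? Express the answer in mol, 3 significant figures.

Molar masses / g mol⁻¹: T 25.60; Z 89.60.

10.0 mol

Step 1:
n(T) = 126.0 / 25.60 = 4.922 mol
n(Z) = 299.0 / 89.60 = 3.337 mol
n/ν for T = 4.922/1 = 4.922
n/ν for Z = 3.337/1 = 3.337
Smallest n/ν is Z → limiting reagent.
n(A) produced = (3/1) × 3.337 = 10.01 mol
Step 2:
n(A) available = 10.01 mol
n(J) = 15.80 mol
n/ν for A = 10.01/2 = 5.005
n/ν for J = 15.80/2 = 7.900
Smallest n/ν is A → limiting reagent.
n(X) = (2/2) × 10.01 = 10.01 mol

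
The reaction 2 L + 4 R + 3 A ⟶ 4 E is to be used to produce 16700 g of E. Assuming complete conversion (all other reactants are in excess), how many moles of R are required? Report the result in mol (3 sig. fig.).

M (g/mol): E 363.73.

45.9 mol

n(E) = 16700 / 363.73 = 45.91 mol
n(R) = (4/4) × 45.91 = 45.91 mol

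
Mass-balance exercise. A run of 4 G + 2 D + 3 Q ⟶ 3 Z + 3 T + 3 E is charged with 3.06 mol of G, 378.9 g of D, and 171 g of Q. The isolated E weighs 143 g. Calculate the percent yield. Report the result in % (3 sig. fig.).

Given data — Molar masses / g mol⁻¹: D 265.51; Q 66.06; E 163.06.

n(G) = 3.060 mol
n(D) = 378.9 / 265.51 = 1.427 mol
n(Q) = 171.0 / 66.06 = 2.589 mol
n/ν → G: 0.7650, D: 0.7135, Q: 0.8630; D is limiting.
theoretical n(E) = (3/2) × 1.427 = 2.141 mol → 349.1 g
% yield = 143 / 349.1 × 100 = 40.96 %

41.0 %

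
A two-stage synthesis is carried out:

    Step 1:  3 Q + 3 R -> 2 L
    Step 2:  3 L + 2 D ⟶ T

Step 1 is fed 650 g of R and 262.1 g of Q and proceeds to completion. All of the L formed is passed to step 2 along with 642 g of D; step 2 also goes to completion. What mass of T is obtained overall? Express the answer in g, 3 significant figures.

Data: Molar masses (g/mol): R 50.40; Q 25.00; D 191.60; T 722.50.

Step 1:
n(R) = 650.0 / 50.40 = 12.90 mol
n(Q) = 262.1 / 25.00 = 10.48 mol
n/ν for R = 12.90/3 = 4.300
n/ν for Q = 10.48/3 = 3.493
Smallest n/ν is Q → limiting reagent.
n(L) produced = (2/3) × 10.48 = 6.987 mol
Step 2:
n(L) available = 6.987 mol
n(D) = 642.0 / 191.60 = 3.351 mol
n/ν for L = 6.987/3 = 2.329
n/ν for D = 3.351/2 = 1.676
Smallest n/ν is D → limiting reagent.
n(T) = (1/2) × 3.351 = 1.676 mol
mass = 1.676 × 722.50 = 1211 g

1210 g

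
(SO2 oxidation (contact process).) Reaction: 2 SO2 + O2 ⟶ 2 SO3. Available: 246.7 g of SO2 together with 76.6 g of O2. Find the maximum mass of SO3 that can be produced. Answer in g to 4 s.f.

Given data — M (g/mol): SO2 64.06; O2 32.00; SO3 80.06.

n(SO2) = 246.7 / 64.06 = 3.851 mol
n(O2) = 76.60 / 32.00 = 2.394 mol
n/ν for SO2 = 3.851/2 = 1.926
n/ν for O2 = 2.394/1 = 2.394
Smallest n/ν is SO2 → limiting reagent.
n(SO3) = (2/2) × 3.851 = 3.851 mol
mass = 3.851 × 80.06 = 308.3 g

308.3 g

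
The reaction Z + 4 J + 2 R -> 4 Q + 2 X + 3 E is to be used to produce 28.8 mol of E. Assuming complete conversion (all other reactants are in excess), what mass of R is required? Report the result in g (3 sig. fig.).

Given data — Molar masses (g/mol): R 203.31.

3900 g

n(E) = 28.80 mol
n(R) = (2/3) × 28.80 = 19.20 mol
mass = 19.20 × 203.31 = 3904 g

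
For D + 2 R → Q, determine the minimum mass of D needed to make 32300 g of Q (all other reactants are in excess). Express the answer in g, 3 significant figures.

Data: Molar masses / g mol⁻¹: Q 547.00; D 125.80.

7430 g

n(Q) = 32300 / 547.00 = 59.05 mol
n(D) = (1/1) × 59.05 = 59.05 mol
mass = 59.05 × 125.80 = 7428 g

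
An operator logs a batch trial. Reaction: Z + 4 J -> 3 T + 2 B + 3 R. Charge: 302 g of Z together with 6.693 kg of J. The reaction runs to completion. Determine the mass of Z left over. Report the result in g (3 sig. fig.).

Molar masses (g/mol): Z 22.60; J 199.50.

n(Z) = 302.0 / 22.60 = 13.36 mol
n(J) = 6.693×1000 / 199.50 = 33.55 mol
n/ν for Z = 13.36/1 = 13.36
n/ν for J = 33.55/4 = 8.388
Smallest n/ν is J → limiting reagent.
Z consumed = (1/4) × 33.55 = 8.388 mol
Z remaining = 13.36 − 8.388 = 4.972 mol
mass = 4.972 × 22.60 = 112.4 g

112 g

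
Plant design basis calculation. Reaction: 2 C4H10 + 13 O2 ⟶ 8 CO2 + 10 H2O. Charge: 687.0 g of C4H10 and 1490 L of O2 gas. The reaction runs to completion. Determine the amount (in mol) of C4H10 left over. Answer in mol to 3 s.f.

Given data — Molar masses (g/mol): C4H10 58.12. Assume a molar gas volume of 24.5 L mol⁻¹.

2.46 mol

n(C4H10) = 687.0 / 58.12 = 11.82 mol
n(O2) = 1490 / 24.5 = 60.82 mol
n/ν → C4H10: 5.910, O2: 4.678; O2 is limiting.
C4H10 consumed = (2/13) × 60.82 = 9.357 mol
C4H10 remaining = 11.82 − 9.357 = 2.463 mol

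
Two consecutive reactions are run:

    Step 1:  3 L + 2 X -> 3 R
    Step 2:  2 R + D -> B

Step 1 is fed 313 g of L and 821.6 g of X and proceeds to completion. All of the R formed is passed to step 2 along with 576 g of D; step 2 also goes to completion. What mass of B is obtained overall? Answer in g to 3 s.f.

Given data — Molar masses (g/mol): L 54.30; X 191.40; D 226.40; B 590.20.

Step 1:
n(L) = 313.0 / 54.30 = 5.764 mol
n(X) = 821.6 / 191.40 = 4.293 mol
n/ν for L = 5.764/3 = 1.921
n/ν for X = 4.293/2 = 2.147
Smallest n/ν is L → limiting reagent.
n(R) produced = (3/3) × 5.764 = 5.764 mol
Step 2:
n(R) available = 5.764 mol
n(D) = 576.0 / 226.40 = 2.544 mol
n/ν for R = 5.764/2 = 2.882
n/ν for D = 2.544/1 = 2.544
Smallest n/ν is D → limiting reagent.
n(B) = (1/1) × 2.544 = 2.544 mol
mass = 2.544 × 590.20 = 1501 g

1500 g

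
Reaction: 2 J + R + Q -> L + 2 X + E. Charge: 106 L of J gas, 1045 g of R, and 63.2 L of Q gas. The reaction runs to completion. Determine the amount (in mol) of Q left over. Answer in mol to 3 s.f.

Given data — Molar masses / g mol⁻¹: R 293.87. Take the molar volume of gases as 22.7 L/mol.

n(J) = 106.0 / 22.7 = 4.670 mol
n(R) = 1045 / 293.87 = 3.556 mol
n(Q) = 63.20 / 22.7 = 2.784 mol
n/ν → J: 2.335, R: 3.556, Q: 2.784; J is limiting.
Q consumed = (1/2) × 4.670 = 2.335 mol
Q remaining = 2.784 − 2.335 = 0.4490 mol

0.449 mol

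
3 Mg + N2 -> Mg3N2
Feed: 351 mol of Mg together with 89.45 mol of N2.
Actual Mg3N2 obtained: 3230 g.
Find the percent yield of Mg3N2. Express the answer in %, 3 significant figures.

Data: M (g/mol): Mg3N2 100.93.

n(Mg) = 351.0 mol
n(N2) = 89.45 mol
n/ν for Mg = 351.0/3 = 117.0
n/ν for N2 = 89.45/1 = 89.45
Smallest n/ν is N2 → limiting reagent.
theoretical n(Mg3N2) = (1/1) × 89.45 = 89.45 mol → 9028 g
% yield = 3230 / 9028 × 100 = 35.78 %

35.8 %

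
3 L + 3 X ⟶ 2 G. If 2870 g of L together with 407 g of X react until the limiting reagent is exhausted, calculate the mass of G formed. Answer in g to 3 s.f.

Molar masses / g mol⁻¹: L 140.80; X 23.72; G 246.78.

2820 g

n(L) = 2870 / 140.80 = 20.38 mol
n(X) = 407.0 / 23.72 = 17.16 mol
n/ν for L = 20.38/3 = 6.793
n/ν for X = 17.16/3 = 5.720
Smallest n/ν is X → limiting reagent.
n(G) = (2/3) × 17.16 = 11.44 mol
mass = 11.44 × 246.78 = 2823 g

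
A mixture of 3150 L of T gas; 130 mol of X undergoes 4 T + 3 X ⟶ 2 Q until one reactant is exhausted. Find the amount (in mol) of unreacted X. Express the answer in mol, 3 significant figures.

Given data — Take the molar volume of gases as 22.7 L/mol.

n(T) = 3150 / 22.7 = 138.8 mol
n(X) = 130.0 mol
n/ν for T = 138.8/4 = 34.70
n/ν for X = 130.0/3 = 43.33
Smallest n/ν is T → limiting reagent.
X consumed = (3/4) × 138.8 = 104.1 mol
X remaining = 130.0 − 104.1 = 25.90 mol

25.9 mol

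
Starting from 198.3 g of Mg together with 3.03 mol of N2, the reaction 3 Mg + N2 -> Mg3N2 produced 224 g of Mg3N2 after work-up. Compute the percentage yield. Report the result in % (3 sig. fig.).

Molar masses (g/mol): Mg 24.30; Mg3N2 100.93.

n(Mg) = 198.3 / 24.30 = 8.160 mol
n(N2) = 3.030 mol
n/ν for Mg = 8.160/3 = 2.720
n/ν for N2 = 3.030/1 = 3.030
Smallest n/ν is Mg → limiting reagent.
theoretical n(Mg3N2) = (1/3) × 8.160 = 2.720 mol → 274.5 g
% yield = 224 / 274.5 × 100 = 81.60 %

81.6 %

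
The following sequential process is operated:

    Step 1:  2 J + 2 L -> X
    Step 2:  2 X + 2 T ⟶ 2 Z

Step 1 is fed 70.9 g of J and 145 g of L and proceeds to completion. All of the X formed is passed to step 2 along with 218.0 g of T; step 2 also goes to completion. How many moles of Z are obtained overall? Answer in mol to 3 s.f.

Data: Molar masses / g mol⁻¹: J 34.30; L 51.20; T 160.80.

Step 1:
n(J) = 70.90 / 34.30 = 2.067 mol
n(L) = 145.0 / 51.20 = 2.832 mol
n/ν for J = 2.067/2 = 1.034
n/ν for L = 2.832/2 = 1.416
Smallest n/ν is J → limiting reagent.
n(X) produced = (1/2) × 2.067 = 1.034 mol
Step 2:
n(X) available = 1.034 mol
n(T) = 218.0 / 160.80 = 1.356 mol
n/ν for X = 1.034/2 = 0.5170
n/ν for T = 1.356/2 = 0.6780
Smallest n/ν is X → limiting reagent.
n(Z) = (2/2) × 1.034 = 1.034 mol

1.03 mol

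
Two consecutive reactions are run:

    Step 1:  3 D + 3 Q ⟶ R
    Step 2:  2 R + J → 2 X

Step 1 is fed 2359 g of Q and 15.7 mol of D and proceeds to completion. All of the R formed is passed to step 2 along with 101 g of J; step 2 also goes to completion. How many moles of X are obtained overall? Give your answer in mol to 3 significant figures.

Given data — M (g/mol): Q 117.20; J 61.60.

Step 1:
n(Q) = 2359 / 117.20 = 20.13 mol
n(D) = 15.70 mol
n/ν → Q: 6.710, D: 5.233; D is limiting.
n(R) produced = (1/3) × 15.70 = 5.233 mol
Step 2:
n(R) available = 5.233 mol
n(J) = 101.0 / 61.60 = 1.640 mol
n/ν → R: 2.617, J: 1.640; J is limiting.
n(X) = (2/1) × 1.640 = 3.280 mol

3.28 mol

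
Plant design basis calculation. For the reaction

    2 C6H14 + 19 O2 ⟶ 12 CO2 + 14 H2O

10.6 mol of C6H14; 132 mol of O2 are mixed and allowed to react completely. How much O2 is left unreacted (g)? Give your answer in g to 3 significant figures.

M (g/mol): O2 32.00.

1000 g

n(C6H14) = 10.60 mol
n(O2) = 132.0 mol
n/ν for C6H14 = 10.60/2 = 5.300
n/ν for O2 = 132.0/19 = 6.947
Smallest n/ν is C6H14 → limiting reagent.
O2 consumed = (19/2) × 10.60 = 100.7 mol
O2 remaining = 132.0 − 100.7 = 31.30 mol
mass = 31.30 × 32.00 = 1002 g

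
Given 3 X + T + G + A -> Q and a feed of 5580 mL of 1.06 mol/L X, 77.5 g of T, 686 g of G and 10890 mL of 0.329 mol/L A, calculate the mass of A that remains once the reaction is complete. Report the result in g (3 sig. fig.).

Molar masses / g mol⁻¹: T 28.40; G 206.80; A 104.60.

n(X) = 1.06 × 5580/1000 = 5.915 mol
n(T) = 77.50 / 28.40 = 2.729 mol
n(G) = 686.0 / 206.80 = 3.317 mol
n(A) = 0.329 × 10890/1000 = 3.583 mol
n/ν for X = 5.915/3 = 1.972
n/ν for T = 2.729/1 = 2.729
n/ν for G = 3.317/1 = 3.317
n/ν for A = 3.583/1 = 3.583
Smallest n/ν is X → limiting reagent.
A consumed = (1/3) × 5.915 = 1.972 mol
A remaining = 3.583 − 1.972 = 1.611 mol
mass = 1.611 × 104.60 = 168.5 g

169 g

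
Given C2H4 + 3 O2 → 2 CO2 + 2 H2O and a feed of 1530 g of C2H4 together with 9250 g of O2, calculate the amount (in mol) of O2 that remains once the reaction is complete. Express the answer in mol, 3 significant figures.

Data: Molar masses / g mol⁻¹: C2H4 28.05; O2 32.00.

125 mol

n(C2H4) = 1530 / 28.05 = 54.55 mol
n(O2) = 9250 / 32.00 = 289.1 mol
n/ν → C2H4: 54.55, O2: 96.37; C2H4 is limiting.
O2 consumed = (3/1) × 54.55 = 163.7 mol
O2 remaining = 289.1 − 163.7 = 125.4 mol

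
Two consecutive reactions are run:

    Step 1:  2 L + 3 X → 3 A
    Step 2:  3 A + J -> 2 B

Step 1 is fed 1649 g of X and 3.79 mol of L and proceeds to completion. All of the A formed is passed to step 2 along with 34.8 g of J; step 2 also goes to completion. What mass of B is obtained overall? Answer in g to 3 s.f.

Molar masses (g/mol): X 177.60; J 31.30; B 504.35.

1120 g

Step 1:
n(X) = 1649 / 177.60 = 9.285 mol
n(L) = 3.790 mol
n/ν → X: 3.095, L: 1.895; L is limiting.
n(A) produced = (3/2) × 3.790 = 5.685 mol
Step 2:
n(A) available = 5.685 mol
n(J) = 34.80 / 31.30 = 1.112 mol
n/ν → A: 1.895, J: 1.112; J is limiting.
n(B) = (2/1) × 1.112 = 2.224 mol
mass = 2.224 × 504.35 = 1122 g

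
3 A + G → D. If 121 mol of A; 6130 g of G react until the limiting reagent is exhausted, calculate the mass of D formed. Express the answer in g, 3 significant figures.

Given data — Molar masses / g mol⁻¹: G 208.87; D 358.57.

10500 g

n(A) = 121.0 mol
n(G) = 6130 / 208.87 = 29.35 mol
n/ν for A = 121.0/3 = 40.33
n/ν for G = 29.35/1 = 29.35
Smallest n/ν is G → limiting reagent.
n(D) = (1/1) × 29.35 = 29.35 mol
mass = 29.35 × 358.57 = 10520 g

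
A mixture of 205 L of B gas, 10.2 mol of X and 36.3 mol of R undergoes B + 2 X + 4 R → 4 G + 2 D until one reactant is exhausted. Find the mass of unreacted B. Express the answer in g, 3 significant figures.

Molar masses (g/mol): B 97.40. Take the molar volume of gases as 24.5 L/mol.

318 g

n(B) = 205.0 / 24.5 = 8.367 mol
n(X) = 10.20 mol
n(R) = 36.30 mol
n/ν for B = 8.367/1 = 8.367
n/ν for X = 10.20/2 = 5.100
n/ν for R = 36.30/4 = 9.075
Smallest n/ν is X → limiting reagent.
B consumed = (1/2) × 10.20 = 5.100 mol
B remaining = 8.367 − 5.100 = 3.267 mol
mass = 3.267 × 97.40 = 318.2 g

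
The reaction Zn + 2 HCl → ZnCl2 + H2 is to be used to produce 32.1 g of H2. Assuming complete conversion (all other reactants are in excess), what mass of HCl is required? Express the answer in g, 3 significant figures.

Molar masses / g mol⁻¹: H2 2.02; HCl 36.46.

n(H2) = 32.1 / 2.02 = 15.89 mol
n(HCl) = (2/1) × 15.89 = 31.78 mol
mass = 31.78 × 36.46 = 1159 g

1160 g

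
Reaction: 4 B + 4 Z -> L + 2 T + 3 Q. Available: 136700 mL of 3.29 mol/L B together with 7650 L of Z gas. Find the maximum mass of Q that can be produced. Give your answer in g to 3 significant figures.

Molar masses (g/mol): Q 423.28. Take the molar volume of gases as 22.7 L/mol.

107000 g

n(B) = 3.29 × 136700/1000 = 449.7 mol
n(Z) = 7650 / 22.7 = 337.0 mol
n/ν for B = 449.7/4 = 112.4
n/ν for Z = 337.0/4 = 84.25
Smallest n/ν is Z → limiting reagent.
n(Q) = (3/4) × 337.0 = 252.8 mol
mass = 252.8 × 423.28 = 107000 g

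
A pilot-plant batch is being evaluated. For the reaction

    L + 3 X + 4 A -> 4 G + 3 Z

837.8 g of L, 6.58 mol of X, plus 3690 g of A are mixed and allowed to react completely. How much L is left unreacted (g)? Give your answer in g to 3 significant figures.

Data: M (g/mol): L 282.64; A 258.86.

n(L) = 837.8 / 282.64 = 2.964 mol
n(X) = 6.580 mol
n(A) = 3690 / 258.86 = 14.25 mol
n/ν for L = 2.964/1 = 2.964
n/ν for X = 6.580/3 = 2.193
n/ν for A = 14.25/4 = 3.563
Smallest n/ν is X → limiting reagent.
L consumed = (1/3) × 6.580 = 2.193 mol
L remaining = 2.964 − 2.193 = 0.7710 mol
mass = 0.7710 × 282.64 = 217.9 g

218 g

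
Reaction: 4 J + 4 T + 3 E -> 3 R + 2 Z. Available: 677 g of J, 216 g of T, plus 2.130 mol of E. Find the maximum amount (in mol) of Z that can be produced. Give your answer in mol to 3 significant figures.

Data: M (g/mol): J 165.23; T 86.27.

n(J) = 677.0 / 165.23 = 4.097 mol
n(T) = 216.0 / 86.27 = 2.504 mol
n(E) = 2.130 mol
n/ν → J: 1.024, T: 0.6260, E: 0.7100; T is limiting.
n(Z) = (2/4) × 2.504 = 1.252 mol

1.25 mol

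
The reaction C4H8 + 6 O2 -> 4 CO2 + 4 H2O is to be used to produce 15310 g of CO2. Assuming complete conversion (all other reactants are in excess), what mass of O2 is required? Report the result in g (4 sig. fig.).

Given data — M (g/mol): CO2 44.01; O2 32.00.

n(CO2) = 15310 / 44.01 = 347.9 mol
n(O2) = (6/4) × 347.9 = 521.9 mol
mass = 521.9 × 32.00 = 16700 g

16700 g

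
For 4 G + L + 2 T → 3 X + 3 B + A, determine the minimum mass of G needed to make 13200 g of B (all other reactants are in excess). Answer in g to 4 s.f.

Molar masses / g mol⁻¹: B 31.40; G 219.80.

123200 g

n(B) = 13200 / 31.40 = 420.4 mol
n(G) = (4/3) × 420.4 = 560.5 mol
mass = 560.5 × 219.80 = 123200 g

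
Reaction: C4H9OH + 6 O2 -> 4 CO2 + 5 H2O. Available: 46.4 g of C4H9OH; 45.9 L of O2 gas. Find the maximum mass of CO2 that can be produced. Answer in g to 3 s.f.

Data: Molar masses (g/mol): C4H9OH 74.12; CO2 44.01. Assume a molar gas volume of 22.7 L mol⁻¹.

59.3 g

n(C4H9OH) = 46.40 / 74.12 = 0.6260 mol
n(O2) = 45.90 / 22.7 = 2.022 mol
n/ν for C4H9OH = 0.6260/1 = 0.6260
n/ν for O2 = 2.022/6 = 0.3370
Smallest n/ν is O2 → limiting reagent.
n(CO2) = (4/6) × 2.022 = 1.348 mol
mass = 1.348 × 44.01 = 59.33 g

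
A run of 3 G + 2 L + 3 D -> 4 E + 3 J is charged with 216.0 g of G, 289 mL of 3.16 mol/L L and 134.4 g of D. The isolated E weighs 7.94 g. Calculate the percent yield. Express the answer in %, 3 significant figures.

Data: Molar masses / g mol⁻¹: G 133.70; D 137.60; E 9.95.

61.3 %

n(G) = 216.0 / 133.70 = 1.616 mol
n(L) = 3.16 × 289.0/1000 = 0.9132 mol
n(D) = 134.4 / 137.60 = 0.9767 mol
n/ν for G = 1.616/3 = 0.5387
n/ν for L = 0.9132/2 = 0.4566
n/ν for D = 0.9767/3 = 0.3256
Smallest n/ν is D → limiting reagent.
theoretical n(E) = (4/3) × 0.9767 = 1.302 mol → 12.95 g
% yield = 7.94 / 12.95 × 100 = 61.31 %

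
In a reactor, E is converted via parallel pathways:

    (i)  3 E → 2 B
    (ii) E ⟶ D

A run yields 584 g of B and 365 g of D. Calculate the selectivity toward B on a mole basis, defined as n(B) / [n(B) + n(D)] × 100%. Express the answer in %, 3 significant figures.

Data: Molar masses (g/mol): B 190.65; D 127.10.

n(B) = 584 / 190.65 = 3.063 mol
n(D) = 365 / 127.10 = 2.872 mol
selectivity = 3.063/(3.063+2.872) × 100 = 51.61 %

51.6 %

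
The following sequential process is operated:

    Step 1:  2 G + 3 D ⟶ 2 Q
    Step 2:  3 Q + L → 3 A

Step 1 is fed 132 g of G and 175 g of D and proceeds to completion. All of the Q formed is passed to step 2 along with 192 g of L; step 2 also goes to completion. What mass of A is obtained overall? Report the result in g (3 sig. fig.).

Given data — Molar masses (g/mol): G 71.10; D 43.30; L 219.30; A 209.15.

388 g

Step 1:
n(G) = 132.0 / 71.10 = 1.857 mol
n(D) = 175.0 / 43.30 = 4.042 mol
n/ν for G = 1.857/2 = 0.9285
n/ν for D = 4.042/3 = 1.347
Smallest n/ν is G → limiting reagent.
n(Q) produced = (2/2) × 1.857 = 1.857 mol
Step 2:
n(Q) available = 1.857 mol
n(L) = 192.0 / 219.30 = 0.8755 mol
n/ν for Q = 1.857/3 = 0.6190
n/ν for L = 0.8755/1 = 0.8755
Smallest n/ν is Q → limiting reagent.
n(A) = (3/3) × 1.857 = 1.857 mol
mass = 1.857 × 209.15 = 388.4 g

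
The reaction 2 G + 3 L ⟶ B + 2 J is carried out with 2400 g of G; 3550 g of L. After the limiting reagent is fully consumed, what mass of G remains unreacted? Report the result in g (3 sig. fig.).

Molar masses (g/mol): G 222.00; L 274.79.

n(G) = 2400 / 222.00 = 10.81 mol
n(L) = 3550 / 274.79 = 12.92 mol
n/ν for G = 10.81/2 = 5.405
n/ν for L = 12.92/3 = 4.307
Smallest n/ν is L → limiting reagent.
G consumed = (2/3) × 12.92 = 8.613 mol
G remaining = 10.81 − 8.613 = 2.197 mol
mass = 2.197 × 222.00 = 487.7 g

488 g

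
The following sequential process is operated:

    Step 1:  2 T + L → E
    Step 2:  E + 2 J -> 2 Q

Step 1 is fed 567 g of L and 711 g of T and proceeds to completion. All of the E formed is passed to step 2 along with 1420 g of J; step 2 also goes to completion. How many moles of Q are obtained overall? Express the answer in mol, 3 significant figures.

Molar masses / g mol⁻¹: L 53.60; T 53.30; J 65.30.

13.3 mol

Step 1:
n(L) = 567.0 / 53.60 = 10.58 mol
n(T) = 711.0 / 53.30 = 13.34 mol
n/ν → L: 10.58, T: 6.670; T is limiting.
n(E) produced = (1/2) × 13.34 = 6.670 mol
Step 2:
n(E) available = 6.670 mol
n(J) = 1420 / 65.30 = 21.75 mol
n/ν → E: 6.670, J: 10.88; E is limiting.
n(Q) = (2/1) × 6.670 = 13.34 mol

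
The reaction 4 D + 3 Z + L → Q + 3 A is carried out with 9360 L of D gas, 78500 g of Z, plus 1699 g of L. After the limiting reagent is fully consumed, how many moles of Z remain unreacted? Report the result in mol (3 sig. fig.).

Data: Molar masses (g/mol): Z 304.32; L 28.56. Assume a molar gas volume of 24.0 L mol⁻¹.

79.5 mol

n(D) = 9360 / 24.0 = 390.0 mol
n(Z) = 78500 / 304.32 = 258.0 mol
n(L) = 1699 / 28.56 = 59.49 mol
n/ν for D = 390.0/4 = 97.50
n/ν for Z = 258.0/3 = 86.00
n/ν for L = 59.49/1 = 59.49
Smallest n/ν is L → limiting reagent.
Z consumed = (3/1) × 59.49 = 178.5 mol
Z remaining = 258.0 − 178.5 = 79.50 mol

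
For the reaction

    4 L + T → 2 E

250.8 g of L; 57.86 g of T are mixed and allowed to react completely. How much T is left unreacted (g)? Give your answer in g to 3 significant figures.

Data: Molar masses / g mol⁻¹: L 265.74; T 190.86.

12.8 g

n(L) = 250.8 / 265.74 = 0.9438 mol
n(T) = 57.86 / 190.86 = 0.3032 mol
n/ν for L = 0.9438/4 = 0.2360
n/ν for T = 0.3032/1 = 0.3032
Smallest n/ν is L → limiting reagent.
T consumed = (1/4) × 0.9438 = 0.2360 mol
T remaining = 0.3032 − 0.2360 = 0.06720 mol
mass = 0.06720 × 190.86 = 12.83 g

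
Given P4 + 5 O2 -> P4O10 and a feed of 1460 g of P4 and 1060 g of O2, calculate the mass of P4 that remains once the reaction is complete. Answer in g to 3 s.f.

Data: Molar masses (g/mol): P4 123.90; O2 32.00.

639 g

n(P4) = 1460 / 123.90 = 11.78 mol
n(O2) = 1060 / 32.00 = 33.13 mol
n/ν → P4: 11.78, O2: 6.626; O2 is limiting.
P4 consumed = (1/5) × 33.13 = 6.626 mol
P4 remaining = 11.78 − 6.626 = 5.154 mol
mass = 5.154 × 123.90 = 638.6 g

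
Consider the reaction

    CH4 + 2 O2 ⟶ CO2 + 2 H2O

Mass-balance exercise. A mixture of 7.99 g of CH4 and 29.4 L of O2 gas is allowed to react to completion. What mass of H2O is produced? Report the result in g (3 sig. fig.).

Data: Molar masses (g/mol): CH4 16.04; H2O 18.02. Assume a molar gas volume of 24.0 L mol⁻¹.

18.0 g

n(CH4) = 7.990 / 16.04 = 0.4981 mol
n(O2) = 29.40 / 24.0 = 1.225 mol
n/ν → CH4: 0.4981, O2: 0.6125; CH4 is limiting.
n(H2O) = (2/1) × 0.4981 = 0.9962 mol
mass = 0.9962 × 18.02 = 17.95 g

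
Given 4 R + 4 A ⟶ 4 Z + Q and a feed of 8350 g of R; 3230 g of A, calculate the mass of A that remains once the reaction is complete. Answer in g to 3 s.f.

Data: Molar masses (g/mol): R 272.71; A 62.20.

1330 g

n(R) = 8350 / 272.71 = 30.62 mol
n(A) = 3230 / 62.20 = 51.93 mol
n/ν for R = 30.62/4 = 7.655
n/ν for A = 51.93/4 = 12.98
Smallest n/ν is R → limiting reagent.
A consumed = (4/4) × 30.62 = 30.62 mol
A remaining = 51.93 − 30.62 = 21.31 mol
mass = 21.31 × 62.20 = 1325 g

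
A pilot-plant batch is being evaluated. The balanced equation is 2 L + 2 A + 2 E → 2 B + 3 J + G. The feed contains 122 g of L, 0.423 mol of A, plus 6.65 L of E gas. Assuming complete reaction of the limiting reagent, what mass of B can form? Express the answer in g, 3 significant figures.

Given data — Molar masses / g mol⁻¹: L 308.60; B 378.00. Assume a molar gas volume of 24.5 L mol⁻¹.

103 g

n(L) = 122.0 / 308.60 = 0.3953 mol
n(A) = 0.4230 mol
n(E) = 6.650 / 24.5 = 0.2714 mol
n/ν for L = 0.3953/2 = 0.1977
n/ν for A = 0.4230/2 = 0.2115
n/ν for E = 0.2714/2 = 0.1357
Smallest n/ν is E → limiting reagent.
n(B) = (2/2) × 0.2714 = 0.2714 mol
mass = 0.2714 × 378.00 = 102.6 g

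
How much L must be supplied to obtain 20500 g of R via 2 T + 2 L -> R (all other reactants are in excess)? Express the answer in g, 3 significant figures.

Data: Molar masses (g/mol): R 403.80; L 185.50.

18800 g

n(R) = 20500 / 403.80 = 50.77 mol
n(L) = (2/1) × 50.77 = 101.5 mol
mass = 101.5 × 185.50 = 18830 g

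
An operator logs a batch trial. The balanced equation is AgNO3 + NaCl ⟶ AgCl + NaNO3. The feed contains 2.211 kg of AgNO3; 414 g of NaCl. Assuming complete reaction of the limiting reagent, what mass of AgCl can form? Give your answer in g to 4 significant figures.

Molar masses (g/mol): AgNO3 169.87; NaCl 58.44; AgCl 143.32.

n(AgNO3) = 2.211×1000 / 169.87 = 13.02 mol
n(NaCl) = 414.0 / 58.44 = 7.084 mol
n/ν for AgNO3 = 13.02/1 = 13.02
n/ν for NaCl = 7.084/1 = 7.084
Smallest n/ν is NaCl → limiting reagent.
n(AgCl) = (1/1) × 7.084 = 7.084 mol
mass = 7.084 × 143.32 = 1015 g

1015 g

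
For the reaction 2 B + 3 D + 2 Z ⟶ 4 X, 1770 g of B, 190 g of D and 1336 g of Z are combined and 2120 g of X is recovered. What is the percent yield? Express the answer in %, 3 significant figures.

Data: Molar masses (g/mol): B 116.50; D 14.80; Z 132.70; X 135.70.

91.3 %

n(B) = 1770 / 116.50 = 15.19 mol
n(D) = 190.0 / 14.80 = 12.84 mol
n(Z) = 1336 / 132.70 = 10.07 mol
n/ν for B = 15.19/2 = 7.595
n/ν for D = 12.84/3 = 4.280
n/ν for Z = 10.07/2 = 5.035
Smallest n/ν is D → limiting reagent.
theoretical n(X) = (4/3) × 12.84 = 17.12 mol → 2323 g
% yield = 2120 / 2323 × 100 = 91.26 %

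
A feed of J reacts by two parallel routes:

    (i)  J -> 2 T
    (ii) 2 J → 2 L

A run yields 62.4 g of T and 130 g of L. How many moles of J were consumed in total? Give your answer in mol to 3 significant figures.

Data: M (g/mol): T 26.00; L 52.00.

3.70 mol

n(T) = 62.4 / 26.00 = 2.400 mol
n(L) = 130 / 52.00 = 2.500 mol
n(J) via (i) = (1/2)×2.400 = 1.200 mol
n(J) via (ii) = (2/2)×2.500 = 2.500 mol
total n(J) = 1.200 + 2.500 = 3.700 mol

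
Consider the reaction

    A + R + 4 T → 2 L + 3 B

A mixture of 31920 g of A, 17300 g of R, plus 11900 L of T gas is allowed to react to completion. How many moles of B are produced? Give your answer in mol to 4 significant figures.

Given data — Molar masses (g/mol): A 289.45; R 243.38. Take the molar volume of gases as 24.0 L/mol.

n(A) = 31920 / 289.45 = 110.3 mol
n(R) = 17300 / 243.38 = 71.08 mol
n(T) = 11900 / 24.0 = 495.8 mol
n/ν → A: 110.3, R: 71.08, T: 124.0; R is limiting.
n(B) = (3/1) × 71.08 = 213.2 mol

213.2 mol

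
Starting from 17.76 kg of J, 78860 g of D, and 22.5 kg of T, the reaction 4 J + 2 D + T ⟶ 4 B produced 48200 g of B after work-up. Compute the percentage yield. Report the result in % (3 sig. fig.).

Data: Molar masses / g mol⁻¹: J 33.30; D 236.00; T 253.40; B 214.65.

63.2 %

n(J) = 17.76×1000 / 33.30 = 533.3 mol
n(D) = 78860 / 236.00 = 334.2 mol
n(T) = 22.50×1000 / 253.40 = 88.79 mol
n/ν for J = 533.3/4 = 133.3
n/ν for D = 334.2/2 = 167.1
n/ν for T = 88.79/1 = 88.79
Smallest n/ν is T → limiting reagent.
theoretical n(B) = (4/1) × 88.79 = 355.2 mol → 76240 g
% yield = 48200 / 76240 × 100 = 63.22 %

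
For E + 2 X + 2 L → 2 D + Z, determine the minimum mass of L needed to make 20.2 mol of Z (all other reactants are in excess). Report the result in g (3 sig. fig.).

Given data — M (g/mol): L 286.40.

n(Z) = 20.20 mol
n(L) = (2/1) × 20.20 = 40.40 mol
mass = 40.40 × 286.40 = 11570 g

11600 g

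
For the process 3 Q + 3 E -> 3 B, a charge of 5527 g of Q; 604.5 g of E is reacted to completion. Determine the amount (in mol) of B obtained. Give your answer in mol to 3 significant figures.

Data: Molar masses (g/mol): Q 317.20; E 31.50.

n(Q) = 5527 / 317.20 = 17.42 mol
n(E) = 604.5 / 31.50 = 19.19 mol
n/ν for Q = 17.42/3 = 5.807
n/ν for E = 19.19/3 = 6.397
Smallest n/ν is Q → limiting reagent.
n(B) = (3/3) × 17.42 = 17.42 mol

17.4 mol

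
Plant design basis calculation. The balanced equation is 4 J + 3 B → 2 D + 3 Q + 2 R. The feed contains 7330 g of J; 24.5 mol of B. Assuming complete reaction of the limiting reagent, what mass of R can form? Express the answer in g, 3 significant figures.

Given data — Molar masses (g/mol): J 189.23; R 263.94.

4310 g

n(J) = 7330 / 189.23 = 38.74 mol
n(B) = 24.50 mol
n/ν for J = 38.74/4 = 9.685
n/ν for B = 24.50/3 = 8.167
Smallest n/ν is B → limiting reagent.
n(R) = (2/3) × 24.50 = 16.33 mol
mass = 16.33 × 263.94 = 4310 g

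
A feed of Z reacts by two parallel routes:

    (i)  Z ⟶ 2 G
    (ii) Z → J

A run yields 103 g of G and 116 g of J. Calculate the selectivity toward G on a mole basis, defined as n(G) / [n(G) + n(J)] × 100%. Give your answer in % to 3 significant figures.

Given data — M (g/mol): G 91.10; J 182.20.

n(G) = 103 / 91.10 = 1.131 mol
n(J) = 116 / 182.20 = 0.6367 mol
selectivity = 1.131/(1.131+0.6367) × 100 = 63.98 %

64.0 %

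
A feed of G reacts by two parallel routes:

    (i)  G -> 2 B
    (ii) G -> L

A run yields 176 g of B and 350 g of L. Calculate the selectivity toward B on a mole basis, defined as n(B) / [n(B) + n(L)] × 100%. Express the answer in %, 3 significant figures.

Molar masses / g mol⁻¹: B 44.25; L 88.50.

n(B) = 176 / 44.25 = 3.977 mol
n(L) = 350 / 88.50 = 3.955 mol
selectivity = 3.977/(3.977+3.955) × 100 = 50.14 %

50.1 %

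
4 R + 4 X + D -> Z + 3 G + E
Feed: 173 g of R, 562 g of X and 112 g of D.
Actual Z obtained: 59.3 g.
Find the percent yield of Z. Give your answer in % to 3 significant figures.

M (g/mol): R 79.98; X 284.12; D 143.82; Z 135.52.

n(R) = 173.0 / 79.98 = 2.163 mol
n(X) = 562.0 / 284.12 = 1.978 mol
n(D) = 112.0 / 143.82 = 0.7788 mol
n/ν for R = 2.163/4 = 0.5408
n/ν for X = 1.978/4 = 0.4945
n/ν for D = 0.7788/1 = 0.7788
Smallest n/ν is X → limiting reagent.
theoretical n(Z) = (1/4) × 1.978 = 0.4945 mol → 67.01 g
% yield = 59.3 / 67.01 × 100 = 88.49 %

88.5 %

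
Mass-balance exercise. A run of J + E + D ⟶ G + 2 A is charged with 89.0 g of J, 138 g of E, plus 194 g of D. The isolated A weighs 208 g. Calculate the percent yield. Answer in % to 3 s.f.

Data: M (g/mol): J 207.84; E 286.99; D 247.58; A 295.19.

82.3 %

n(J) = 89.00 / 207.84 = 0.4282 mol
n(E) = 138.0 / 286.99 = 0.4809 mol
n(D) = 194.0 / 247.58 = 0.7836 mol
n/ν for J = 0.4282/1 = 0.4282
n/ν for E = 0.4809/1 = 0.4809
n/ν for D = 0.7836/1 = 0.7836
Smallest n/ν is J → limiting reagent.
theoretical n(A) = (2/1) × 0.4282 = 0.8564 mol → 252.8 g
% yield = 208 / 252.8 × 100 = 82.28 %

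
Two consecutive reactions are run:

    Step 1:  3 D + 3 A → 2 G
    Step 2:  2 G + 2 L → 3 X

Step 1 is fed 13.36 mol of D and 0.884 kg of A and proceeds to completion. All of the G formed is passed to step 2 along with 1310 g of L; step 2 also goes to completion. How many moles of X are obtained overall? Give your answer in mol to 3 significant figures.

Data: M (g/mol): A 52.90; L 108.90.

Step 1:
n(D) = 13.36 mol
n(A) = 0.8840×1000 / 52.90 = 16.71 mol
n/ν for D = 13.36/3 = 4.453
n/ν for A = 16.71/3 = 5.570
Smallest n/ν is D → limiting reagent.
n(G) produced = (2/3) × 13.36 = 8.907 mol
Step 2:
n(G) available = 8.907 mol
n(L) = 1310 / 108.90 = 12.03 mol
n/ν for G = 8.907/2 = 4.454
n/ν for L = 12.03/2 = 6.015
Smallest n/ν is G → limiting reagent.
n(X) = (3/2) × 8.907 = 13.36 mol

13.4 mol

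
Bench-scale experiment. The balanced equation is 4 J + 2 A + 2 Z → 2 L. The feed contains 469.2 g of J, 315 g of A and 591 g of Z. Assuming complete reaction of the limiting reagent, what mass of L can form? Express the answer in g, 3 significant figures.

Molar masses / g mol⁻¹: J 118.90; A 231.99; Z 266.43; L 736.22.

n(J) = 469.2 / 118.90 = 3.946 mol
n(A) = 315.0 / 231.99 = 1.358 mol
n(Z) = 591.0 / 266.43 = 2.218 mol
n/ν → J: 0.9865, A: 0.6790, Z: 1.109; A is limiting.
n(L) = (2/2) × 1.358 = 1.358 mol
mass = 1.358 × 736.22 = 999.8 g

1000 g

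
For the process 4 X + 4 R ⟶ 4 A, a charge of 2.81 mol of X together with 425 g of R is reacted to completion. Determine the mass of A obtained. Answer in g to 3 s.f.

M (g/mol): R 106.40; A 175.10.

n(X) = 2.810 mol
n(R) = 425.0 / 106.40 = 3.994 mol
n/ν for X = 2.810/4 = 0.7025
n/ν for R = 3.994/4 = 0.9985
Smallest n/ν is X → limiting reagent.
n(A) = (4/4) × 2.810 = 2.810 mol
mass = 2.810 × 175.10 = 492.0 g

492 g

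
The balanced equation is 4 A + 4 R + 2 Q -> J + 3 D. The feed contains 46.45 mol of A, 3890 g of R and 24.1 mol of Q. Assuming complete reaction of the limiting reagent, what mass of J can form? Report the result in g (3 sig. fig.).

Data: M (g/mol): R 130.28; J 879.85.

6570 g

n(A) = 46.45 mol
n(R) = 3890 / 130.28 = 29.86 mol
n(Q) = 24.10 mol
n/ν → A: 11.61, R: 7.465, Q: 12.05; R is limiting.
n(J) = (1/4) × 29.86 = 7.465 mol
mass = 7.465 × 879.85 = 6568 g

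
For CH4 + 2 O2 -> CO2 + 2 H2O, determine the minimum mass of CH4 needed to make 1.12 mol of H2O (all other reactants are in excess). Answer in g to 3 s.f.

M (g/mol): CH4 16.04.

8.98 g

n(H2O) = 1.120 mol
n(CH4) = (1/2) × 1.120 = 0.5600 mol
mass = 0.5600 × 16.04 = 8.982 g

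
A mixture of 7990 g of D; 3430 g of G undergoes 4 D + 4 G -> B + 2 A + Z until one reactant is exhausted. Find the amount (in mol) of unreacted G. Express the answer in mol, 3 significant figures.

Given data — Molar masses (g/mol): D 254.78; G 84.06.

9.44 mol

n(D) = 7990 / 254.78 = 31.36 mol
n(G) = 3430 / 84.06 = 40.80 mol
n/ν → D: 7.840, G: 10.20; D is limiting.
G consumed = (4/4) × 31.36 = 31.36 mol
G remaining = 40.80 − 31.36 = 9.440 mol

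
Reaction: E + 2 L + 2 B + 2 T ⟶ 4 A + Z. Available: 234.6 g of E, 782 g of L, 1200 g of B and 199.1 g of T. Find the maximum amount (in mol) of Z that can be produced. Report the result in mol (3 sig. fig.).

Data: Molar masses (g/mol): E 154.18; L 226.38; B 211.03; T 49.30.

n(E) = 234.6 / 154.18 = 1.522 mol
n(L) = 782.0 / 226.38 = 3.454 mol
n(B) = 1200 / 211.03 = 5.686 mol
n(T) = 199.1 / 49.30 = 4.039 mol
n/ν → E: 1.522, L: 1.727, B: 2.843, T: 2.020; E is limiting.
n(Z) = (1/1) × 1.522 = 1.522 mol

1.52 mol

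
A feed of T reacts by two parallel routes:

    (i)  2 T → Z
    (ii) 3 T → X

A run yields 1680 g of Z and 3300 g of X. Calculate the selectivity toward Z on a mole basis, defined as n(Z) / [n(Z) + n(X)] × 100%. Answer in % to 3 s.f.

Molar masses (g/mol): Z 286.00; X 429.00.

n(Z) = 1680 / 286.00 = 5.874 mol
n(X) = 3300 / 429.00 = 7.692 mol
selectivity = 5.874/(5.874+7.692) × 100 = 43.30 %

43.3 %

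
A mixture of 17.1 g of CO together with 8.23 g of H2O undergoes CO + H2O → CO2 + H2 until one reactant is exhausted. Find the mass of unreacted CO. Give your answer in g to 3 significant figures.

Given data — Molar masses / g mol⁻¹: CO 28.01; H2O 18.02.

n(CO) = 17.10 / 28.01 = 0.6105 mol
n(H2O) = 8.230 / 18.02 = 0.4567 mol
n/ν for CO = 0.6105/1 = 0.6105
n/ν for H2O = 0.4567/1 = 0.4567
Smallest n/ν is H2O → limiting reagent.
CO consumed = (1/1) × 0.4567 = 0.4567 mol
CO remaining = 0.6105 − 0.4567 = 0.1538 mol
mass = 0.1538 × 28.01 = 4.308 g

4.31 g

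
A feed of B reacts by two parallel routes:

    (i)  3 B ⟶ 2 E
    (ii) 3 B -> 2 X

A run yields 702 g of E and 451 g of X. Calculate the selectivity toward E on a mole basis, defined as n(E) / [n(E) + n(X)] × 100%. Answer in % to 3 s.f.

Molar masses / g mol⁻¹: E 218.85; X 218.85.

n(E) = 702 / 218.85 = 3.208 mol
n(X) = 451 / 218.85 = 2.061 mol
selectivity = 3.208/(3.208+2.061) × 100 = 60.88 %

60.9 %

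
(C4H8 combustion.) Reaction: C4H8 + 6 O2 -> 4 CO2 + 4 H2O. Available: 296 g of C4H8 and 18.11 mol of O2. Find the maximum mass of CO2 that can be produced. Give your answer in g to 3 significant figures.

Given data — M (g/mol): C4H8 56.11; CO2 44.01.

n(C4H8) = 296.0 / 56.11 = 5.275 mol
n(O2) = 18.11 mol
n/ν for C4H8 = 5.275/1 = 5.275
n/ν for O2 = 18.11/6 = 3.018
Smallest n/ν is O2 → limiting reagent.
n(CO2) = (4/6) × 18.11 = 12.07 mol
mass = 12.07 × 44.01 = 531.2 g

531 g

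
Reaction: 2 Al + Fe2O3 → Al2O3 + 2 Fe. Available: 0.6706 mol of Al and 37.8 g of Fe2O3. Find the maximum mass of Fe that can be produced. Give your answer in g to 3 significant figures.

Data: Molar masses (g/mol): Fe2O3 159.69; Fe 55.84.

n(Al) = 0.6706 mol
n(Fe2O3) = 37.80 / 159.69 = 0.2367 mol
n/ν for Al = 0.6706/2 = 0.3353
n/ν for Fe2O3 = 0.2367/1 = 0.2367
Smallest n/ν is Fe2O3 → limiting reagent.
n(Fe) = (2/1) × 0.2367 = 0.4734 mol
mass = 0.4734 × 55.84 = 26.43 g

26.4 g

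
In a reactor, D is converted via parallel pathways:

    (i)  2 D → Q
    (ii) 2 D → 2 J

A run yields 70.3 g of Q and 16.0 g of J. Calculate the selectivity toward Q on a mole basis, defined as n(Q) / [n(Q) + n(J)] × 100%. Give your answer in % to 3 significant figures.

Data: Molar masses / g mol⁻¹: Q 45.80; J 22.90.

68.7 %

n(Q) = 70.3 / 45.80 = 1.535 mol
n(J) = 16.0 / 22.90 = 0.6987 mol
selectivity = 1.535/(1.535+0.6987) × 100 = 68.72 %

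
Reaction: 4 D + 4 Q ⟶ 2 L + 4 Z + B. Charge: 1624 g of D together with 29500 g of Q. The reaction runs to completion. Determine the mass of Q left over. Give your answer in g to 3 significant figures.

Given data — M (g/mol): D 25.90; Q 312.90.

n(D) = 1624 / 25.90 = 62.70 mol
n(Q) = 29500 / 312.90 = 94.28 mol
n/ν for D = 62.70/4 = 15.68
n/ν for Q = 94.28/4 = 23.57
Smallest n/ν is D → limiting reagent.
Q consumed = (4/4) × 62.70 = 62.70 mol
Q remaining = 94.28 − 62.70 = 31.58 mol
mass = 31.58 × 312.90 = 9881 g

9880 g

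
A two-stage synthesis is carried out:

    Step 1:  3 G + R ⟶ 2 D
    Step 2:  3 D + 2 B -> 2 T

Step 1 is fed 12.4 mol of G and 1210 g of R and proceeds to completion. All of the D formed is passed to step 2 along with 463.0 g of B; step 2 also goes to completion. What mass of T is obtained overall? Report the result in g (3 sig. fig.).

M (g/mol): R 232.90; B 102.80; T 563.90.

Step 1:
n(G) = 12.40 mol
n(R) = 1210 / 232.90 = 5.195 mol
n/ν for G = 12.40/3 = 4.133
n/ν for R = 5.195/1 = 5.195
Smallest n/ν is G → limiting reagent.
n(D) produced = (2/3) × 12.40 = 8.267 mol
Step 2:
n(D) available = 8.267 mol
n(B) = 463.0 / 102.80 = 4.504 mol
n/ν for D = 8.267/3 = 2.756
n/ν for B = 4.504/2 = 2.252
Smallest n/ν is B → limiting reagent.
n(T) = (2/2) × 4.504 = 4.504 mol
mass = 4.504 × 563.90 = 2540 g

2540 g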